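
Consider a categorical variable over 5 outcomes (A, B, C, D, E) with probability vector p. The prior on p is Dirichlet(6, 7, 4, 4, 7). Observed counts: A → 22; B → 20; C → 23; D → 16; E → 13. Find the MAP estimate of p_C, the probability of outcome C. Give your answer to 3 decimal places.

The posterior is Dirichlet(αᵢ + nᵢ) = Dirichlet(28, 27, 27, 20, 20).
For a Dirichlet(a₁,…,a_K) with all aᵢ > 1, the mode has j-th component (aⱼ − 1)/(Σaᵢ − K).
Here Σaᵢ = 122 and K = 5, so p_C = (27 − 1)/(122 − 5) = 26/117 ≈ 0.222.

MAP estimate of p_C = 0.222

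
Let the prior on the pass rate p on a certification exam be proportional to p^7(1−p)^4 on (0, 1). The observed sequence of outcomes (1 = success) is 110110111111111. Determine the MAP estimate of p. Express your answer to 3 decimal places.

The prior density ∝ p^7(1−p)^4 is the kernel of Beta(8, 5).
Data: 13 successes in 15 trials (from the sequence). The binomial likelihood contributes p^13(1−p)^2, so the posterior is Beta(8+13, 5+2) = Beta(21, 7).
For Beta(a, b) with a, b > 1 the mode is (a−1)/(a+b−2) = 20/26 ≈ 0.769.

p̂_MAP = 0.769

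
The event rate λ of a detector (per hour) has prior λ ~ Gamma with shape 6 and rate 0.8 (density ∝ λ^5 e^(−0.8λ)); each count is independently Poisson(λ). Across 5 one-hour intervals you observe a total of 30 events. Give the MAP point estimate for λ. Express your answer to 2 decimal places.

Σxᵢ = 30, n = 5.
Posterior ∝ λ^5e^(−0.8λ) · λ^30e^(−5λ) = λ^35e^(−5.8λ), i.e. Gamma(shape=36, rate=5.8).
The mode of a Gamma(a, b) with a ≥ 1 (shape–rate) is (a−1)/b = 35/5.8 ≈ 6.03.

λ̂_MAP = 6.03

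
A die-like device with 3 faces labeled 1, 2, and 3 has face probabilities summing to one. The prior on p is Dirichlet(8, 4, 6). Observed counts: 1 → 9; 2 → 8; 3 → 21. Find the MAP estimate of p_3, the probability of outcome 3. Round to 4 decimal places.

MAP estimate: 0.4906

The posterior is Dirichlet(αᵢ + nᵢ) = Dirichlet(17, 12, 27).
For a Dirichlet(a₁,…,a_K) with all aᵢ > 1, the mode has j-th component (aⱼ − 1)/(Σaᵢ − K).
Here Σaᵢ = 56 and K = 3, so p_3 = (27 − 1)/(56 − 3) = 26/53 ≈ 0.4906.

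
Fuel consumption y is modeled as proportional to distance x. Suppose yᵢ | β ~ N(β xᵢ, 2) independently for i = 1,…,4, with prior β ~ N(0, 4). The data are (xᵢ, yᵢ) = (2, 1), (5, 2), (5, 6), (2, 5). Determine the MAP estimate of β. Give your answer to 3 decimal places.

β̂_MAP = 0.889

log p(β | y) = −Σ(yᵢ − βxᵢ)²/(2·2) − β²/(2·4) + const.
Setting the derivative to zero: Σxᵢ(yᵢ − βxᵢ)/2 − β/4 = 0, so β = Σxᵢyᵢ / (Σxᵢ² + σ²/τ²).
Σxᵢyᵢ = 2·1 + 5·2 + 5·6 + 2·5 = 52; Σxᵢ² = 58; σ²/τ² = 0.5.
β̂_MAP = 52 / (58 + 0.5) = 52/58.5 ≈ 0.889.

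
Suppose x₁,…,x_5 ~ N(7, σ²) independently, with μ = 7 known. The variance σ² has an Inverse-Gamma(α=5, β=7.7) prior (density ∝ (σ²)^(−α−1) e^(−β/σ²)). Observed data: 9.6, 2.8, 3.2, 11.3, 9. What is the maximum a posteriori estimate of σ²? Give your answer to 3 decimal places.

Sum of squared deviations about the known mean: SS = (9.6−7)² + (2.8−7)² + (3.2−7)² + (11.3−7)² + (9−7)² = 61.33.
The Normal likelihood contributes (σ²)^(−n/2) exp(−SS/(2σ²)), so the posterior is Inverse-Gamma(α + n/2, β + SS/2) = Inverse-Gamma(7.5, 38.365).
The mode of Inverse-Gamma(a, b) is b/(a+1) = 38.365/8.5 ≈ 4.514.

σ̂²_MAP = 4.514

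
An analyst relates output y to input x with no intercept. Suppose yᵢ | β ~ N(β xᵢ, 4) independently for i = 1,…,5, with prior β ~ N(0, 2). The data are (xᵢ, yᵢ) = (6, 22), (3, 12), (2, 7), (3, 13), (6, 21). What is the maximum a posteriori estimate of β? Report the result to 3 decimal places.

β̂_MAP = 3.615

log p(β | y) = −Σ(yᵢ − βxᵢ)²/(2·4) − β²/(2·2) + const.
Setting the derivative to zero: Σxᵢ(yᵢ − βxᵢ)/4 − β/2 = 0, so β = Σxᵢyᵢ / (Σxᵢ² + σ²/τ²).
Σxᵢyᵢ = 6·22 + 3·12 + 2·7 + 3·13 + 6·21 = 347; Σxᵢ² = 94; σ²/τ² = 2.
β̂_MAP = 347 / (94 + 2) = 347/96 ≈ 3.615.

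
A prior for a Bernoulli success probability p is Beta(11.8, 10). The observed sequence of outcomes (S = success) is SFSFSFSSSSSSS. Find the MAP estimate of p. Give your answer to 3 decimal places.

p̂_MAP = 0.634

Prior: Beta(11.8, 10).
Data: 10 successes in 13 trials (from the sequence). The binomial likelihood contributes p^10(1−p)^3, so the posterior is Beta(11.8+10, 10+3) = Beta(21.8, 13).
For Beta(a, b) with a, b > 1 the mode is (a−1)/(a+b−2) = 20.8/32.8 ≈ 0.634.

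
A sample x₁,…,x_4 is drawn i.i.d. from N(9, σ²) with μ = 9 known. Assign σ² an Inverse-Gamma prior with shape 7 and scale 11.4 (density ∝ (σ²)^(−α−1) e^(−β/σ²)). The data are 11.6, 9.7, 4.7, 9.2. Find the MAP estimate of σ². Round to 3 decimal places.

Sum of squared deviations about the known mean: SS = (11.6−9)² + (9.7−9)² + (4.7−9)² + (9.2−9)² = 25.78.
The Normal likelihood contributes (σ²)^(−n/2) exp(−SS/(2σ²)), so the posterior is Inverse-Gamma(α + n/2, β + SS/2) = Inverse-Gamma(9, 24.29).
The mode of Inverse-Gamma(a, b) is b/(a+1) = 24.29/10 ≈ 2.429.

σ̂²_MAP = 2.429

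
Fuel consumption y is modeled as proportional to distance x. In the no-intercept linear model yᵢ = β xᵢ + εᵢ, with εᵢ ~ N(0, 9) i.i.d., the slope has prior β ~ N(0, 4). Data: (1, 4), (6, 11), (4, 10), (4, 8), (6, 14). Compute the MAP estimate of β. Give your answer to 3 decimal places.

log p(β | y) = −Σ(yᵢ − βxᵢ)²/(2·9) − β²/(2·4) + const.
Setting the derivative to zero: Σxᵢ(yᵢ − βxᵢ)/9 − β/4 = 0, so β = Σxᵢyᵢ / (Σxᵢ² + σ²/τ²).
Σxᵢyᵢ = 1·4 + 6·11 + 4·10 + 4·8 + 6·14 = 226; Σxᵢ² = 105; σ²/τ² = 2.25.
β̂_MAP = 226 / (105 + 2.25) = 226/107.25 ≈ 2.107.

β̂_MAP = 2.107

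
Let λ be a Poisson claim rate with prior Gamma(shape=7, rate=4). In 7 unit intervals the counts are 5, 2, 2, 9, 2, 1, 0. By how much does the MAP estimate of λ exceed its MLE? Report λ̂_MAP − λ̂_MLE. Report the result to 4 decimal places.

MAP − MLE = -0.5455

Σxᵢ = 21. Posterior is Gamma(28, 11); MAP = (28−1)/11 = 27/11 ≈ 2.45455.
MLE = x̄ = 21/7 ≈ 3.00000.
Difference = 27/11 − 21/7 = -6/11 ≈ -0.5455.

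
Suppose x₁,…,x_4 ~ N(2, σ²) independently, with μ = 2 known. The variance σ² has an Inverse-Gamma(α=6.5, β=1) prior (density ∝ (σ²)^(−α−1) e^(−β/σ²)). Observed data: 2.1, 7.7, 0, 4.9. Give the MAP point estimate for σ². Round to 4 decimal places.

σ̂²_MAP = 2.4689

Sum of squared deviations about the known mean: SS = (2.1−2)² + (7.7−2)² + (0−2)² + (4.9−2)² = 44.91.
The Normal likelihood contributes (σ²)^(−n/2) exp(−SS/(2σ²)), so the posterior is Inverse-Gamma(α + n/2, β + SS/2) = Inverse-Gamma(8.5, 23.455).
The mode of Inverse-Gamma(a, b) is b/(a+1) = 23.455/9.5 ≈ 2.4689.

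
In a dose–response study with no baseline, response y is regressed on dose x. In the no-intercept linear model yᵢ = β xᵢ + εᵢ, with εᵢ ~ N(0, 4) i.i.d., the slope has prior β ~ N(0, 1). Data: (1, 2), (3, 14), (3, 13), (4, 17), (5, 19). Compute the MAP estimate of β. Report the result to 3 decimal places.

log p(β | y) = −Σ(yᵢ − βxᵢ)²/(2·4) − β²/(2·1) + const.
Setting the derivative to zero: Σxᵢ(yᵢ − βxᵢ)/4 − β/1 = 0, so β = Σxᵢyᵢ / (Σxᵢ² + σ²/τ²).
Σxᵢyᵢ = 1·2 + 3·14 + 3·13 + 4·17 + 5·19 = 246; Σxᵢ² = 60; σ²/τ² = 4.
β̂_MAP = 246 / (60 + 4) = 246/64 ≈ 3.844.

β̂_MAP = 3.844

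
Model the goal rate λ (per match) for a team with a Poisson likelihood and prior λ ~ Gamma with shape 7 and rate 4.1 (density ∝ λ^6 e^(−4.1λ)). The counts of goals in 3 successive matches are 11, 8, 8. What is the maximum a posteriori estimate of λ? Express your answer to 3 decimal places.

Σxᵢ = 11+8+8 = 27, with n = 3.
Posterior ∝ λ^6e^(−4.1λ) · λ^27e^(−3λ) = λ^33e^(−7.1λ), i.e. Gamma(shape=34, rate=7.1).
The mode of a Gamma(a, b) with a ≥ 1 (shape–rate) is (a−1)/b = 33/7.1 ≈ 4.648.

λ̂_MAP = 4.648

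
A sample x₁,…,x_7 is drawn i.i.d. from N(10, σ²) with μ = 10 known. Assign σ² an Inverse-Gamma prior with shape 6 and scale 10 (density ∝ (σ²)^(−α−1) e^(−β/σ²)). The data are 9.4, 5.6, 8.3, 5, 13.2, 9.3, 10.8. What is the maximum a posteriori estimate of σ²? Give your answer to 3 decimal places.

Sum of squared deviations about the known mean: SS = (9.4−10)² + (5.6−10)² + (8.3−10)² + (5−10)² + (13.2−10)² + (9.3−10)² + (10.8−10)² = 58.98.
The Normal likelihood contributes (σ²)^(−n/2) exp(−SS/(2σ²)), so the posterior is Inverse-Gamma(α + n/2, β + SS/2) = Inverse-Gamma(9.5, 39.49).
The mode of Inverse-Gamma(a, b) is b/(a+1) = 39.49/10.5 ≈ 3.761.

σ̂²_MAP = 3.761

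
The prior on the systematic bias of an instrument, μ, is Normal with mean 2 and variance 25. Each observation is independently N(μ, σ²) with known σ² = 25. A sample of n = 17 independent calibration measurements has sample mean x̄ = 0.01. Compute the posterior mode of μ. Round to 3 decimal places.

n = 17, x̄ = 0.01.
For a Normal prior and Normal likelihood with known variance, the posterior is Normal; its mode equals its mean, the precision-weighted average.
Prior precision 1/σ₀² = 1/25 = 0.04; data precision n/σ² = 17/25 = 0.68.
μ̂ = (0.04·2 + 0.68·0.01) / (0.04 + 0.68) = 0.0868/0.72 = 217/1800 ≈ 0.121.

μ̂_MAP = 0.121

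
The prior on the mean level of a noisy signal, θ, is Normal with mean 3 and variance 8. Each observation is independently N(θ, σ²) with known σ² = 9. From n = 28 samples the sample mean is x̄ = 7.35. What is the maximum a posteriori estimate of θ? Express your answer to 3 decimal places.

θ̂_MAP = 7.182

n = 28, x̄ = 7.35.
For a Normal prior and Normal likelihood with known variance, the posterior is Normal; its mode equals its mean, the precision-weighted average.
Prior precision 1/σ₀² = 1/8 = 0.125; data precision n/σ² = 28/9.
θ̂ = (0.125·3 + (28/9)·7.35) / (0.125 + 28/9) = (2789/120)/(233/72) = 8367/1165 ≈ 7.182.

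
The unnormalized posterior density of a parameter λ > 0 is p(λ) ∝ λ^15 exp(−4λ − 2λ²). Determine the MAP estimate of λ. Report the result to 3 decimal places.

λ̂_MAP = 1.500

ℓ'(λ) = 15/λ − 4 − 4λ. Setting this to zero and multiplying by λ: 4λ² + 4λ − 15 = 0.
λ = (−4 + √(4² + 4·4·15)) / (2·4) = (−4 + √256) / 8 = (−4 + 16)/8 = 3/2.
ℓ''(λ) = −15/λ² − 4 < 0, confirming a maximum.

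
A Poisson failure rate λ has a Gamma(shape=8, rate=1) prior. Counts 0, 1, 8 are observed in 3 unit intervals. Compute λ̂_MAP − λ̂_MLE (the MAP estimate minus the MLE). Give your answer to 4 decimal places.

Σxᵢ = 9. Posterior is Gamma(17, 4); MAP = (17−1)/4 = 16/4 ≈ 4.00000.
MLE = x̄ = 9/3 ≈ 3.00000.
Difference = 16/4 − 9/3 = 1 ≈ 1.0000.

MAP − MLE = 1.0000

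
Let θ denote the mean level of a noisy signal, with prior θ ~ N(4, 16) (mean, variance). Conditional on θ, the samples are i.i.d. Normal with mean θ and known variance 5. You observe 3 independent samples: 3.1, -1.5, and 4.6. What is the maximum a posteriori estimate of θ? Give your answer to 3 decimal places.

n = 3; x̄ = (3.1 + (-1.5) + 4.6)/3 = 6.2/3 = 31/15 ≈ 2.0667.
For a Normal prior and Normal likelihood with known variance, the posterior is Normal; its mode equals its mean, the precision-weighted average.
Prior precision 1/σ₀² = 1/16 = 0.0625; data precision n/σ² = 3/5 = 0.6.
θ̂ = (0.0625·4 + 0.6·(31/15)) / (0.0625 + 0.6) = 1.49/0.6625 = 596/265 ≈ 2.249.

θ̂_MAP = 2.249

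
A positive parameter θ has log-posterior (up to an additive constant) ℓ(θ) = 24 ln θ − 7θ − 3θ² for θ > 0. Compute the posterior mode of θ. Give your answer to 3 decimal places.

θ̂_MAP = 1.500

ℓ'(θ) = 24/θ − 7 − 6θ. Setting this to zero and multiplying by θ: 6θ² + 7θ − 24 = 0.
θ = (−7 + √(7² + 4·6·24)) / (2·6) = (−7 + √625) / 12 = (−7 + 25)/12 = 3/2.
ℓ''(θ) = −24/θ² − 6 < 0, confirming a maximum.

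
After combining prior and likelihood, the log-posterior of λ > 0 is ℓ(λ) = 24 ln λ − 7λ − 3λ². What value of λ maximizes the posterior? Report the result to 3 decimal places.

ℓ'(λ) = 24/λ − 7 − 6λ. Setting this to zero and multiplying by λ: 6λ² + 7λ − 24 = 0.
λ = (−7 + √(7² + 4·6·24)) / (2·6) = (−7 + √625) / 12 = (−7 + 25)/12 = 3/2.
ℓ''(λ) = −24/λ² − 6 < 0, confirming a maximum.

λ̂_MAP = 1.500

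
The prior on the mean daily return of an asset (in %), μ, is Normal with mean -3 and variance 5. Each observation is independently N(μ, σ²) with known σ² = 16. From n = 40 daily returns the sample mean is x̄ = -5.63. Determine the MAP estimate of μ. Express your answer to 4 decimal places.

n = 40, x̄ = -5.63.
For a Normal prior and Normal likelihood with known variance, the posterior is Normal; its mode equals its mean, the precision-weighted average.
Prior precision 1/σ₀² = 1/5 = 0.2; data precision n/σ² = 40/16 = 2.5.
μ̂ = (0.2·(-3) + 2.5·(-5.63)) / (0.2 + 2.5) = (-14.675)/2.7 = -587/108 ≈ -5.4352.

μ̂_MAP = -5.4352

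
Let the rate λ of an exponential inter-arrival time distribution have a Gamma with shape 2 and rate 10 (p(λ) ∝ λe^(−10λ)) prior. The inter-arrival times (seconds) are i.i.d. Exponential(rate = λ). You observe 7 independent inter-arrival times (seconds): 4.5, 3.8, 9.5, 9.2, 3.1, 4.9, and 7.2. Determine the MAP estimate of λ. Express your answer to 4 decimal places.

λ̂_MAP = 0.1533

The Exponential(rate=λ) likelihood is ∝ λ^n e^(−λΣtᵢ). Here n = 7 and Σtᵢ = 4.5 + 3.8 + 9.5 + 9.2 + 3.1 + 4.9 + 7.2 = 42.2.
Posterior ∝ λe^(−10λ) · λ^7e^(−42.2λ) = λ^8e^(−52.2λ), i.e. Gamma(9, 52.2).
Mode = (a−1)/b = 8/52.2 ≈ 0.1533.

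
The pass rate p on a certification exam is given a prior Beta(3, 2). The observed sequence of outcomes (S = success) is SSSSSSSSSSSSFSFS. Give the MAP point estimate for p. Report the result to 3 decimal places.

p̂_MAP = 0.842

Prior: Beta(3, 2).
Data: 14 successes in 16 trials (from the sequence). The binomial likelihood contributes p^14(1−p)^2, so the posterior is Beta(3+14, 2+2) = Beta(17, 4).
For Beta(a, b) with a, b > 1 the mode is (a−1)/(a+b−2) = 16/19 ≈ 0.842.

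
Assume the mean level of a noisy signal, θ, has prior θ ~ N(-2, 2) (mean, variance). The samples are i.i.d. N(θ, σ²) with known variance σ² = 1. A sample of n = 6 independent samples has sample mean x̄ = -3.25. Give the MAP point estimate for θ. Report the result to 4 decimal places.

θ̂_MAP = -3.1538

n = 6, x̄ = -3.25.
For a Normal prior and Normal likelihood with known variance, the posterior is Normal; its mode equals its mean, the precision-weighted average.
Prior precision 1/σ₀² = 1/2 = 0.5; data precision n/σ² = 6/1 = 6.
θ̂ = (0.5·(-2) + 6·(-3.25)) / (0.5 + 6) = (-20.5)/6.5 = -41/13 ≈ -3.1538.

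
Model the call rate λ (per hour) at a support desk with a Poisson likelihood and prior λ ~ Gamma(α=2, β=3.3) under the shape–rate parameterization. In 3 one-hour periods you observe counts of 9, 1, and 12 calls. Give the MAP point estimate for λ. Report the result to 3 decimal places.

λ̂_MAP = 3.651

Σxᵢ = 9+1+12 = 22, with n = 3.
Posterior ∝ λe^(−3.3λ) · λ^22e^(−3λ) = λ^23e^(−6.3λ), i.e. Gamma(shape=24, rate=6.3).
The mode of a Gamma(a, b) with a ≥ 1 (shape–rate) is (a−1)/b = 23/6.3 ≈ 3.651.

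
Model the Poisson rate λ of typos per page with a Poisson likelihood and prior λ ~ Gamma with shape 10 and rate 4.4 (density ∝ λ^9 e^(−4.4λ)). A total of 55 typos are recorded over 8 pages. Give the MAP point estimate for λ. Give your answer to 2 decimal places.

Σxᵢ = 55, n = 8.
Posterior ∝ λ^9e^(−4.4λ) · λ^55e^(−8λ) = λ^64e^(−12.4λ), i.e. Gamma(shape=65, rate=12.4).
The mode of a Gamma(a, b) with a ≥ 1 (shape–rate) is (a−1)/b = 64/12.4 ≈ 5.16.

λ̂_MAP = 5.16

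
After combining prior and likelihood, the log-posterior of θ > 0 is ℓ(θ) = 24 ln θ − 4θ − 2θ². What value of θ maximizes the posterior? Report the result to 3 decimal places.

θ̂_MAP = 2.000

ℓ'(θ) = 24/θ − 4 − 4θ. Setting this to zero and multiplying by θ: 4θ² + 4θ − 24 = 0.
θ = (−4 + √(4² + 4·4·24)) / (2·4) = (−4 + √400) / 8 = (−4 + 20)/8 = 2.
ℓ''(θ) = −24/θ² − 4 < 0, confirming a maximum.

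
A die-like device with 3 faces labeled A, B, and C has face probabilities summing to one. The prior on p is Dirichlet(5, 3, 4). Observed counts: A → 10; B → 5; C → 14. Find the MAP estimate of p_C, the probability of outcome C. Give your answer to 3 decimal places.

MAP estimate of p_C = 0.447

The posterior is Dirichlet(αᵢ + nᵢ) = Dirichlet(15, 8, 18).
For a Dirichlet(a₁,…,a_K) with all aᵢ > 1, the mode has j-th component (aⱼ − 1)/(Σaᵢ − K).
Here Σaᵢ = 41 and K = 3, so p_C = (18 − 1)/(41 − 3) = 17/38 ≈ 0.447.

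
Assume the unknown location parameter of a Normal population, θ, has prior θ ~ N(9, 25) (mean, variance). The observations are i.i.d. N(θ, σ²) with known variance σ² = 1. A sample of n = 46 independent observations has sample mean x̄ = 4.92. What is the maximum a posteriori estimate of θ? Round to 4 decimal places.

n = 46, x̄ = 4.92.
For a Normal prior and Normal likelihood with known variance, the posterior is Normal; its mode equals its mean, the precision-weighted average.
Prior precision 1/σ₀² = 1/25 = 0.04; data precision n/σ² = 46/1 = 46.
θ̂ = (0.04·9 + 46·4.92) / (0.04 + 46) = 226.68/46.04 = 5667/1151 ≈ 4.9235.

θ̂_MAP = 4.9235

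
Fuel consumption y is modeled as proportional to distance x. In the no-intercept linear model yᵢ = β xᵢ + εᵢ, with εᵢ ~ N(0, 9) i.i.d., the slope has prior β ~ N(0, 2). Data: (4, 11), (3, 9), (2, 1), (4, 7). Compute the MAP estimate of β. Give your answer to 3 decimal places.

β̂_MAP = 2.040

log p(β | y) = −Σ(yᵢ − βxᵢ)²/(2·9) − β²/(2·2) + const.
Setting the derivative to zero: Σxᵢ(yᵢ − βxᵢ)/9 − β/2 = 0, so β = Σxᵢyᵢ / (Σxᵢ² + σ²/τ²).
Σxᵢyᵢ = 4·11 + 3·9 + 2·1 + 4·7 = 101; Σxᵢ² = 45; σ²/τ² = 4.5.
β̂_MAP = 101 / (45 + 4.5) = 101/49.5 ≈ 2.040.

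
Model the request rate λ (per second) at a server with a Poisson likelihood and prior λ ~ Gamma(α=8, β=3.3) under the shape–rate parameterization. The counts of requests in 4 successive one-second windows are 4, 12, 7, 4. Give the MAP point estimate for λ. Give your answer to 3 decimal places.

λ̂_MAP = 4.658

Σxᵢ = 4+12+7+4 = 27, with n = 4.
Posterior ∝ λ^7e^(−3.3λ) · λ^27e^(−4λ) = λ^34e^(−7.3λ), i.e. Gamma(shape=35, rate=7.3).
The mode of a Gamma(a, b) with a ≥ 1 (shape–rate) is (a−1)/b = 34/7.3 ≈ 4.658.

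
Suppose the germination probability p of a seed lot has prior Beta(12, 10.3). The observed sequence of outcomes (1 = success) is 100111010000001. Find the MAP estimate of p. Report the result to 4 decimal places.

Prior: Beta(12, 10.3).
Data: 6 successes in 15 trials (from the sequence). The binomial likelihood contributes p^6(1−p)^9, so the posterior is Beta(12+6, 10.3+9) = Beta(18, 19.3).
For Beta(a, b) with a, b > 1 the mode is (a−1)/(a+b−2) = 17/35.3 ≈ 0.4816.

p̂_MAP = 0.4816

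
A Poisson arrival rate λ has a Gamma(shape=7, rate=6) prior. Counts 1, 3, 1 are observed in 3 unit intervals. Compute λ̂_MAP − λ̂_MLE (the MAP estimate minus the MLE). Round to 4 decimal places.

Σxᵢ = 5. Posterior is Gamma(12, 9); MAP = (12−1)/9 = 11/9 ≈ 1.22222.
MLE = x̄ = 5/3 ≈ 1.66667.
Difference = 11/9 − 5/3 = -4/9 ≈ -0.4444.

MAP − MLE = -0.4444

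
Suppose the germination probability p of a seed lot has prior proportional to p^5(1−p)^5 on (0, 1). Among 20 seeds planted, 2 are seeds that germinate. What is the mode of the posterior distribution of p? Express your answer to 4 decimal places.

p̂_MAP = 0.2333

The prior density ∝ p^5(1−p)^5 is the kernel of Beta(6, 6).
Data: 2 successes in 20 trials. The binomial likelihood contributes p^2(1−p)^18, so the posterior is Beta(6+2, 6+18) = Beta(8, 24).
For Beta(a, b) with a, b > 1 the mode is (a−1)/(a+b−2) = 7/30 ≈ 0.2333.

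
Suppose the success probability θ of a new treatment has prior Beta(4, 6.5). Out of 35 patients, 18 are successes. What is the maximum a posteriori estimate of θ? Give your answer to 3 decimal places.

θ̂_MAP = 0.483

Prior: Beta(4, 6.5).
Data: 18 successes in 35 trials. The binomial likelihood contributes θ^18(1−θ)^17, so the posterior is Beta(4+18, 6.5+17) = Beta(22, 23.5).
For Beta(a, b) with a, b > 1 the mode is (a−1)/(a+b−2) = 21/43.5 ≈ 0.483.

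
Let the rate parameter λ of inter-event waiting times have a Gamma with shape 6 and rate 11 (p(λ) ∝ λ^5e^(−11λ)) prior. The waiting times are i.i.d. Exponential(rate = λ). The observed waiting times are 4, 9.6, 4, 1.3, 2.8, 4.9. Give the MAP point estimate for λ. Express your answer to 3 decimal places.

The Exponential(rate=λ) likelihood is ∝ λ^n e^(−λΣtᵢ). Here n = 6 and Σtᵢ = 4 + 9.6 + 4 + 1.3 + 2.8 + 4.9 = 26.6.
Posterior ∝ λ^5e^(−11λ) · λ^6e^(−26.6λ) = λ^11e^(−37.6λ), i.e. Gamma(12, 37.6).
Mode = (a−1)/b = 11/37.6 ≈ 0.293.

λ̂_MAP = 0.293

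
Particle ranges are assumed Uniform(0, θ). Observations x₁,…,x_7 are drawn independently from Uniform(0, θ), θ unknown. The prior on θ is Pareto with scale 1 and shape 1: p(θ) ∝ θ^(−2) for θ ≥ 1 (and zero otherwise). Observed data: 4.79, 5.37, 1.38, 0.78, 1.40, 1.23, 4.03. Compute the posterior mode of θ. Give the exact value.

θ̂_MAP = 5.37

The Uniform(0, θ) likelihood is θ^(−n) for θ ≥ max(xᵢ), zero otherwise. Here max(xᵢ) = 5.37.
Posterior ∝ θ^(−2) · θ^(−7) = θ^(−9) on θ ≥ max(1, 5.37) = 5.37.
This density is strictly decreasing in θ, so the posterior mode lies at the lower boundary of the support.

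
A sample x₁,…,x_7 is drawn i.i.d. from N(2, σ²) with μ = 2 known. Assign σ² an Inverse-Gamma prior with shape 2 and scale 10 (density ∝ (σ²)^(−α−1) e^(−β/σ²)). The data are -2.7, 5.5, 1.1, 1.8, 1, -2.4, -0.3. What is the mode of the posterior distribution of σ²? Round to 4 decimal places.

σ̂²_MAP = 6.2185

Sum of squared deviations about the known mean: SS = (-2.7−2)² + (5.5−2)² + (1.1−2)² + (1.8−2)² + (1−2)² + (-2.4−2)² + (-0.3−2)² = 60.84.
The Normal likelihood contributes (σ²)^(−n/2) exp(−SS/(2σ²)), so the posterior is Inverse-Gamma(α + n/2, β + SS/2) = Inverse-Gamma(5.5, 40.42).
The mode of Inverse-Gamma(a, b) is b/(a+1) = 40.42/6.5 ≈ 6.2185.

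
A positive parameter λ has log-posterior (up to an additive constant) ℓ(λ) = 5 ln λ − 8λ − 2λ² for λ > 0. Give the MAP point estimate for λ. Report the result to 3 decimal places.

λ̂_MAP = 0.500

ℓ'(λ) = 5/λ − 8 − 4λ. Setting this to zero and multiplying by λ: 4λ² + 8λ − 5 = 0.
λ = (−8 + √(8² + 4·4·5)) / (2·4) = (−8 + √144) / 8 = (−8 + 12)/8 = 1/2.
ℓ''(λ) = −5/λ² − 4 < 0, confirming a maximum.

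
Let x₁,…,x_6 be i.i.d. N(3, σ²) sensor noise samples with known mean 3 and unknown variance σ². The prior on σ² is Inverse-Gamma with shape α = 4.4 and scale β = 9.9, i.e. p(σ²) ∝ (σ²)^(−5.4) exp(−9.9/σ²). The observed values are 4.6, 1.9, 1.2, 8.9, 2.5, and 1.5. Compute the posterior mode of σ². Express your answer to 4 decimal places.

Sum of squared deviations about the known mean: SS = (4.6−3)² + (1.9−3)² + (1.2−3)² + (8.9−3)² + (2.5−3)² + (1.5−3)² = 44.32.
The Normal likelihood contributes (σ²)^(−n/2) exp(−SS/(2σ²)), so the posterior is Inverse-Gamma(α + n/2, β + SS/2) = Inverse-Gamma(7.4, 32.06).
The mode of Inverse-Gamma(a, b) is b/(a+1) = 32.06/8.4 ≈ 3.8167.

σ̂²_MAP = 3.8167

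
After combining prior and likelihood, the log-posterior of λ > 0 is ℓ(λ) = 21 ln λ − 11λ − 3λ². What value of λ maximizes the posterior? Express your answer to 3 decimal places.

λ̂_MAP = 1.167

ℓ'(λ) = 21/λ − 11 − 6λ. Setting this to zero and multiplying by λ: 6λ² + 11λ − 21 = 0.
λ = (−11 + √(11² + 4·6·21)) / (2·6) = (−11 + √625) / 12 = (−11 + 25)/12 = 7/6.
ℓ''(λ) = −21/λ² − 6 < 0, confirming a maximum.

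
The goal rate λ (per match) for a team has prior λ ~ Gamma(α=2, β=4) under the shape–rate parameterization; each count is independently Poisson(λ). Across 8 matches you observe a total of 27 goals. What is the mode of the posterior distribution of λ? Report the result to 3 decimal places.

Σxᵢ = 27, n = 8.
Posterior ∝ λe^(−4λ) · λ^27e^(−8λ) = λ^28e^(−12λ), i.e. Gamma(shape=29, rate=12).
The mode of a Gamma(a, b) with a ≥ 1 (shape–rate) is (a−1)/b = 28/12 ≈ 2.333.

λ̂_MAP = 2.333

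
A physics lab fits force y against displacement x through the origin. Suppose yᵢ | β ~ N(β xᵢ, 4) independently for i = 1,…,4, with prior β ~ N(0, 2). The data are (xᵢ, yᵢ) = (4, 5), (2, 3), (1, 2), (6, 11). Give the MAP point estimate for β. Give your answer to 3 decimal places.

β̂_MAP = 1.593

log p(β | y) = −Σ(yᵢ − βxᵢ)²/(2·4) − β²/(2·2) + const.
Setting the derivative to zero: Σxᵢ(yᵢ − βxᵢ)/4 − β/2 = 0, so β = Σxᵢyᵢ / (Σxᵢ² + σ²/τ²).
Σxᵢyᵢ = 4·5 + 2·3 + 1·2 + 6·11 = 94; Σxᵢ² = 57; σ²/τ² = 2.
β̂_MAP = 94 / (57 + 2) = 94/59 ≈ 1.593.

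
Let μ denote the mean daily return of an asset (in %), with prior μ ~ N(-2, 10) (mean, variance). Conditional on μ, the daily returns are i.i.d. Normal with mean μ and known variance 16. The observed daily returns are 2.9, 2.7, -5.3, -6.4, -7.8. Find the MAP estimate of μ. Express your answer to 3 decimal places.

n = 5; x̄ = (2.9 + 2.7 + (-5.3) + (-6.4) + (-7.8))/5 = -13.9/5 = -2.78.
For a Normal prior and Normal likelihood with known variance, the posterior is Normal; its mode equals its mean, the precision-weighted average.
Prior precision 1/σ₀² = 1/10 = 0.1; data precision n/σ² = 5/16 = 0.3125.
μ̂ = (0.1·(-2) + 0.3125·(-2.78)) / (0.1 + 0.3125) = (-1.06875)/0.4125 = -57/22 ≈ -2.591.

μ̂_MAP = -2.591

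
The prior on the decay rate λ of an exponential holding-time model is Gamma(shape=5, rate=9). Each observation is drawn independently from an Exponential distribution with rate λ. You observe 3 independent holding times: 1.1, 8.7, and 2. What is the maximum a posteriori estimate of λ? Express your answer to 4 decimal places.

The Exponential(rate=λ) likelihood is ∝ λ^n e^(−λΣtᵢ). Here n = 3 and Σtᵢ = 1.1 + 8.7 + 2 = 11.8.
Posterior ∝ λ^4e^(−9λ) · λ^3e^(−11.8λ) = λ^7e^(−20.8λ), i.e. Gamma(8, 20.8).
Mode = (a−1)/b = 7/20.8 ≈ 0.3365.

λ̂_MAP = 0.3365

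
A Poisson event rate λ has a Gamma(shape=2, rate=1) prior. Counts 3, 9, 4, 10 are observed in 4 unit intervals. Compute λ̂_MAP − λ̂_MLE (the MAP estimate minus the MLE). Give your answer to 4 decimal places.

MAP − MLE = -1.1000

Σxᵢ = 26. Posterior is Gamma(28, 5); MAP = (28−1)/5 = 27/5 ≈ 5.40000.
MLE = x̄ = 26/4 ≈ 6.50000.
Difference = 27/5 − 26/4 = -11/10 ≈ -1.1000.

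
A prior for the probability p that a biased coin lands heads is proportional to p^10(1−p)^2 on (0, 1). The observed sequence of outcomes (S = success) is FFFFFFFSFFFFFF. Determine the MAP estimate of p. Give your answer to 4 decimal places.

p̂_MAP = 0.4231

The prior density ∝ p^10(1−p)^2 is the kernel of Beta(11, 3).
Data: 1 success in 14 trials (from the sequence). The binomial likelihood contributes p(1−p)^13, so the posterior is Beta(11+1, 3+13) = Beta(12, 16).
For Beta(a, b) with a, b > 1 the mode is (a−1)/(a+b−2) = 11/26 ≈ 0.4231.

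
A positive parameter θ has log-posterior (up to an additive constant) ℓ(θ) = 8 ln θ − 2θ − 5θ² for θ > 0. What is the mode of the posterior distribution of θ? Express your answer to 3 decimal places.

ℓ'(θ) = 8/θ − 2 − 10θ. Setting this to zero and multiplying by θ: 10θ² + 2θ − 8 = 0.
θ = (−2 + √(2² + 4·10·8)) / (2·10) = (−2 + √324) / 20 = (−2 + 18)/20 = 4/5.
ℓ''(θ) = −8/θ² − 10 < 0, confirming a maximum.

θ̂_MAP = 0.800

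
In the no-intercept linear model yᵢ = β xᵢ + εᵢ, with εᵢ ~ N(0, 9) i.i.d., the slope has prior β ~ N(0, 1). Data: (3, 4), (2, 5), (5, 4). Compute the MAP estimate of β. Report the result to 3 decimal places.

log p(β | y) = −Σ(yᵢ − βxᵢ)²/(2·9) − β²/(2·1) + const.
Setting the derivative to zero: Σxᵢ(yᵢ − βxᵢ)/9 − β/1 = 0, so β = Σxᵢyᵢ / (Σxᵢ² + σ²/τ²).
Σxᵢyᵢ = 3·4 + 2·5 + 5·4 = 42; Σxᵢ² = 38; σ²/τ² = 9.
β̂_MAP = 42 / (38 + 9) = 42/47 ≈ 0.894.

β̂_MAP = 0.894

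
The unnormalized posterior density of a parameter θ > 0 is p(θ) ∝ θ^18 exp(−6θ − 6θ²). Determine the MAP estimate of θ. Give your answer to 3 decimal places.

θ̂_MAP = 1.000

ℓ'(θ) = 18/θ − 6 − 12θ. Setting this to zero and multiplying by θ: 12θ² + 6θ − 18 = 0.
θ = (−6 + √(6² + 4·12·18)) / (2·12) = (−6 + √900) / 24 = (−6 + 30)/24 = 1.
ℓ''(θ) = −18/θ² − 12 < 0, confirming a maximum.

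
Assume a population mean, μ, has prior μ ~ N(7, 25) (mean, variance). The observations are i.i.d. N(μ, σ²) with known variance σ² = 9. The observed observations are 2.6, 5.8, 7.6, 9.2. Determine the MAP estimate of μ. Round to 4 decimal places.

n = 4; x̄ = (2.6 + 5.8 + 7.6 + 9.2)/4 = 25.2/4 = 6.3.
For a Normal prior and Normal likelihood with known variance, the posterior is Normal; its mode equals its mean, the precision-weighted average.
Prior precision 1/σ₀² = 1/25 = 0.04; data precision n/σ² = 4/9.
μ̂ = (0.04·7 + (4/9)·6.3) / (0.04 + 4/9) = 3.08/(109/225) = 693/109 ≈ 6.3578.

μ̂_MAP = 6.3578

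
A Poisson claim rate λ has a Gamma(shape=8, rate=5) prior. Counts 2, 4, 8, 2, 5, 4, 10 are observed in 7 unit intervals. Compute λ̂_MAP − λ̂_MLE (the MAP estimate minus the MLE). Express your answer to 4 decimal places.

Σxᵢ = 35. Posterior is Gamma(43, 12); MAP = (43−1)/12 = 42/12 ≈ 3.50000.
MLE = x̄ = 35/7 ≈ 5.00000.
Difference = 42/12 − 35/7 = -3/2 ≈ -1.5000.

MAP − MLE = -1.5000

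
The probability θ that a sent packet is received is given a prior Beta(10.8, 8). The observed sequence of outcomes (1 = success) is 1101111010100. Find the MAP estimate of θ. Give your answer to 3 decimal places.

θ̂_MAP = 0.597

Prior: Beta(10.8, 8).
Data: 8 successes in 13 trials (from the sequence). The binomial likelihood contributes θ^8(1−θ)^5, so the posterior is Beta(10.8+8, 8+5) = Beta(18.8, 13).
For Beta(a, b) with a, b > 1 the mode is (a−1)/(a+b−2) = 17.8/29.8 ≈ 0.597.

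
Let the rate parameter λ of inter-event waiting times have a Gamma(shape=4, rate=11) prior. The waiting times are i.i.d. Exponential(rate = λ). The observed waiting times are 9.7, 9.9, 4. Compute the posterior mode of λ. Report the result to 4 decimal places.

The Exponential(rate=λ) likelihood is ∝ λ^n e^(−λΣtᵢ). Here n = 3 and Σtᵢ = 9.7 + 9.9 + 4 = 23.6.
Posterior ∝ λ^3e^(−11λ) · λ^3e^(−23.6λ) = λ^6e^(−34.6λ), i.e. Gamma(7, 34.6).
Mode = (a−1)/b = 6/34.6 ≈ 0.1734.

λ̂_MAP = 0.1734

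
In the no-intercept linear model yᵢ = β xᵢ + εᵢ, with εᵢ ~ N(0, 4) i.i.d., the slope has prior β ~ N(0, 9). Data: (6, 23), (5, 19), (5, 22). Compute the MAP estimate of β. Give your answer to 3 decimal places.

β̂_MAP = 3.968

log p(β | y) = −Σ(yᵢ − βxᵢ)²/(2·4) − β²/(2·9) + const.
Setting the derivative to zero: Σxᵢ(yᵢ − βxᵢ)/4 − β/9 = 0, so β = Σxᵢyᵢ / (Σxᵢ² + σ²/τ²).
Σxᵢyᵢ = 6·23 + 5·19 + 5·22 = 343; Σxᵢ² = 86; σ²/τ² = 4/9.
β̂_MAP = 343 / (86 + 4/9) = 343/(778/9) = 3087/778 ≈ 3.968.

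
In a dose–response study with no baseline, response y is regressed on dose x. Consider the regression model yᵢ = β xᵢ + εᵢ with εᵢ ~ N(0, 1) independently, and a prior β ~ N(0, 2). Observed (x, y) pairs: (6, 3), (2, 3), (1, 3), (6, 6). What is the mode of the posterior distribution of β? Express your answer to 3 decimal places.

log p(β | y) = −Σ(yᵢ − βxᵢ)²/(2·1) − β²/(2·2) + const.
Setting the derivative to zero: Σxᵢ(yᵢ − βxᵢ)/1 − β/2 = 0, so β = Σxᵢyᵢ / (Σxᵢ² + σ²/τ²).
Σxᵢyᵢ = 6·3 + 2·3 + 1·3 + 6·6 = 63; Σxᵢ² = 77; σ²/τ² = 0.5.
β̂_MAP = 63 / (77 + 0.5) = 63/77.5 ≈ 0.813.

β̂_MAP = 0.813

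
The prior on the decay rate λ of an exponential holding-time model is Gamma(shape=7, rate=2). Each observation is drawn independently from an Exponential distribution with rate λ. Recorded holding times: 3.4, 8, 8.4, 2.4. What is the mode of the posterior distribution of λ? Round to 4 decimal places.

The Exponential(rate=λ) likelihood is ∝ λ^n e^(−λΣtᵢ). Here n = 4 and Σtᵢ = 3.4 + 8 + 8.4 + 2.4 = 22.2.
Posterior ∝ λ^6e^(−2λ) · λ^4e^(−22.2λ) = λ^10e^(−24.2λ), i.e. Gamma(11, 24.2).
Mode = (a−1)/b = 10/24.2 ≈ 0.4132.

λ̂_MAP = 0.4132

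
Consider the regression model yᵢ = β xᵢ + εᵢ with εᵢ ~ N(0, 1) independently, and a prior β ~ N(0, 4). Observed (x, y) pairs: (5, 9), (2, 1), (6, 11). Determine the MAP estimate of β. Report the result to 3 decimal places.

β̂_MAP = 1.732

log p(β | y) = −Σ(yᵢ − βxᵢ)²/(2·1) − β²/(2·4) + const.
Setting the derivative to zero: Σxᵢ(yᵢ − βxᵢ)/1 − β/4 = 0, so β = Σxᵢyᵢ / (Σxᵢ² + σ²/τ²).
Σxᵢyᵢ = 5·9 + 2·1 + 6·11 = 113; Σxᵢ² = 65; σ²/τ² = 0.25.
β̂_MAP = 113 / (65 + 0.25) = 113/65.25 ≈ 1.732.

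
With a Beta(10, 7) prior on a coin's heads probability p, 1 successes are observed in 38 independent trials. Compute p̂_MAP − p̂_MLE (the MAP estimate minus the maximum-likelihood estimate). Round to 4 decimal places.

Posterior is Beta(11, 44); MAP = (11−1)/(55−2) = 10/53 ≈ 0.18868.
MLE ignores the prior: p̂_MLE = k/n = 1/38 ≈ 0.02632.
Difference = 10/53 − 1/38 = 327/2014 ≈ 0.1624.

MAP − MLE = 0.1624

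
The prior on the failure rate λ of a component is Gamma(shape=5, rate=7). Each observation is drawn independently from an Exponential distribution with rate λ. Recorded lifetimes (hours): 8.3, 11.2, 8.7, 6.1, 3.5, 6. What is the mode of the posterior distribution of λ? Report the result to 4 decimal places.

λ̂_MAP = 0.1969

The Exponential(rate=λ) likelihood is ∝ λ^n e^(−λΣtᵢ). Here n = 6 and Σtᵢ = 8.3 + 11.2 + 8.7 + 6.1 + 3.5 + 6 = 43.8.
Posterior ∝ λ^4e^(−7λ) · λ^6e^(−43.8λ) = λ^10e^(−50.8λ), i.e. Gamma(11, 50.8).
Mode = (a−1)/b = 10/50.8 ≈ 0.1969.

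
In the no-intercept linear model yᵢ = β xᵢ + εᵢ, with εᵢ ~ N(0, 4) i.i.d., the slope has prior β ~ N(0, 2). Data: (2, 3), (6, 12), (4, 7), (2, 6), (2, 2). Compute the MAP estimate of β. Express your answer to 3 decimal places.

log p(β | y) = −Σ(yᵢ − βxᵢ)²/(2·4) − β²/(2·2) + const.
Setting the derivative to zero: Σxᵢ(yᵢ − βxᵢ)/4 − β/2 = 0, so β = Σxᵢyᵢ / (Σxᵢ² + σ²/τ²).
Σxᵢyᵢ = 2·3 + 6·12 + 4·7 + 2·6 + 2·2 = 122; Σxᵢ² = 64; σ²/τ² = 2.
β̂_MAP = 122 / (64 + 2) = 122/66 ≈ 1.848.

β̂_MAP = 1.848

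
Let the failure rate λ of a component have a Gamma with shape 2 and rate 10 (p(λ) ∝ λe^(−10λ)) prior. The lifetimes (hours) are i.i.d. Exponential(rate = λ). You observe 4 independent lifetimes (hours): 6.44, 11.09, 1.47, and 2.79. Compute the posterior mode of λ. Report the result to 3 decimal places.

λ̂_MAP = 0.157

The Exponential(rate=λ) likelihood is ∝ λ^n e^(−λΣtᵢ). Here n = 4 and Σtᵢ = 6.44 + 11.09 + 1.47 + 2.79 = 21.79.
Posterior ∝ λe^(−10λ) · λ^4e^(−21.79λ) = λ^5e^(−31.79λ), i.e. Gamma(6, 31.79).
Mode = (a−1)/b = 5/31.79 ≈ 0.157.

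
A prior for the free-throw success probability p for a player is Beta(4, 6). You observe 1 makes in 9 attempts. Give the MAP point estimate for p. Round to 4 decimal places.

p̂_MAP = 0.2353

Prior: Beta(4, 6).
Data: 1 success in 9 trials. The binomial likelihood contributes p(1−p)^8, so the posterior is Beta(4+1, 6+8) = Beta(5, 14).
For Beta(a, b) with a, b > 1 the mode is (a−1)/(a+b−2) = 4/17 ≈ 0.2353.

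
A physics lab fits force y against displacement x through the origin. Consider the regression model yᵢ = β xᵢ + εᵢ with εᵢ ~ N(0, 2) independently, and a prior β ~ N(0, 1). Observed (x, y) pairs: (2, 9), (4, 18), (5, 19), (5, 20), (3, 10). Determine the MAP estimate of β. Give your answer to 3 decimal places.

β̂_MAP = 3.889

log p(β | y) = −Σ(yᵢ − βxᵢ)²/(2·2) − β²/(2·1) + const.
Setting the derivative to zero: Σxᵢ(yᵢ − βxᵢ)/2 − β/1 = 0, so β = Σxᵢyᵢ / (Σxᵢ² + σ²/τ²).
Σxᵢyᵢ = 2·9 + 4·18 + 5·19 + 5·20 + 3·10 = 315; Σxᵢ² = 79; σ²/τ² = 2.
β̂_MAP = 315 / (79 + 2) = 315/81 ≈ 3.889.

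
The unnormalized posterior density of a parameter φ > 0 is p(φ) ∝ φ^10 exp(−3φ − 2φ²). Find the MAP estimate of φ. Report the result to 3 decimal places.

ℓ'(φ) = 10/φ − 3 − 4φ. Setting this to zero and multiplying by φ: 4φ² + 3φ − 10 = 0.
φ = (−3 + √(3² + 4·4·10)) / (2·4) = (−3 + √169) / 8 = (−3 + 13)/8 = 5/4.
ℓ''(φ) = −10/φ² − 4 < 0, confirming a maximum.

φ̂_MAP = 1.250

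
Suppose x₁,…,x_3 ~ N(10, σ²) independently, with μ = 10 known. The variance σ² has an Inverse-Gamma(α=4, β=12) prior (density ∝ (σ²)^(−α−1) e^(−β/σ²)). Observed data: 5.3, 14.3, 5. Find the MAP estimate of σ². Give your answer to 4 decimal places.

σ̂²_MAP = 6.8908

Sum of squared deviations about the known mean: SS = (5.3−10)² + (14.3−10)² + (5−10)² = 65.58.
The Normal likelihood contributes (σ²)^(−n/2) exp(−SS/(2σ²)), so the posterior is Inverse-Gamma(α + n/2, β + SS/2) = Inverse-Gamma(5.5, 44.79).
The mode of Inverse-Gamma(a, b) is b/(a+1) = 44.79/6.5 ≈ 6.8908.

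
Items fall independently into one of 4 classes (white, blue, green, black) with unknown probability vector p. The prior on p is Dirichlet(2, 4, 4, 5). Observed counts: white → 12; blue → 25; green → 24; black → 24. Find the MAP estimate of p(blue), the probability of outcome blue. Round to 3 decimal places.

MAP estimate of p(blue) = 0.292

The posterior is Dirichlet(αᵢ + nᵢ) = Dirichlet(14, 29, 28, 29).
For a Dirichlet(a₁,…,a_K) with all aᵢ > 1, the mode has j-th component (aⱼ − 1)/(Σaᵢ − K).
Here Σaᵢ = 100 and K = 4, so p(blue) = (29 − 1)/(100 − 4) = 28/96 ≈ 0.292.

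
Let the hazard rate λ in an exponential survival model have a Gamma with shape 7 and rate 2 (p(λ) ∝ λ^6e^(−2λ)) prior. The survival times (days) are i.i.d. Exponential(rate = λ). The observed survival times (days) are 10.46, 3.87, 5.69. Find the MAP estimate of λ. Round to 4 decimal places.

The Exponential(rate=λ) likelihood is ∝ λ^n e^(−λΣtᵢ). Here n = 3 and Σtᵢ = 10.46 + 3.87 + 5.69 = 20.02.
Posterior ∝ λ^6e^(−2λ) · λ^3e^(−20.02λ) = λ^9e^(−22.02λ), i.e. Gamma(10, 22.02).
Mode = (a−1)/b = 9/22.02 ≈ 0.4087.

λ̂_MAP = 0.4087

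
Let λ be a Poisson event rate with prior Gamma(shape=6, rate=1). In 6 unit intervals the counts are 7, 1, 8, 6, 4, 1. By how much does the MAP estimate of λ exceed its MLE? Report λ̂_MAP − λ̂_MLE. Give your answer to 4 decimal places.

Σxᵢ = 27. Posterior is Gamma(33, 7); MAP = (33−1)/7 = 32/7 ≈ 4.57143.
MLE = x̄ = 27/6 ≈ 4.50000.
Difference = 32/7 − 27/6 = 1/14 ≈ 0.0714.

MAP − MLE = 0.0714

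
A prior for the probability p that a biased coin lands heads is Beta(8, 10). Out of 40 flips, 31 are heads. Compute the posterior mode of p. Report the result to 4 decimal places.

p̂_MAP = 0.6786

Prior: Beta(8, 10).
Data: 31 successes in 40 trials. The binomial likelihood contributes p^31(1−p)^9, so the posterior is Beta(8+31, 10+9) = Beta(39, 19).
For Beta(a, b) with a, b > 1 the mode is (a−1)/(a+b−2) = 38/56 ≈ 0.6786.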